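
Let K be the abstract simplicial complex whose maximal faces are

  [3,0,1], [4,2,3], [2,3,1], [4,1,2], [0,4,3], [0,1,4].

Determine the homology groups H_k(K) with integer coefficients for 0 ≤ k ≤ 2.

Fix the vertex order 0 < 1 < 2 < 3 < 4 and write every simplex with vertices in increasing order. Then dim K = 2 and the simplices of K are:

  0-simplices (5): [0], [1], [2], [3], [4]
  1-simplices (9): [0,1], [0,3], [0,4], [1,2], [1,3], [1,4], [2,3], [2,4], [3,4]
  2-simplices (6): [0,1,3], [0,1,4], [0,3,4], [1,2,3], [1,2,4], [2,3,4]

so the chain groups are C_0 ≅ Z^5, C_1 ≅ Z^9, C_2 ≅ Z^6.

∂_1: C_1 → C_0 sends each edge [p,q] (with p < q) to q − p.
This gives a 5×9 integer matrix of rank 4; reducing to Smith normal form yields diagonal entries (1,1,1,1).

Boundary ∂_2: C_2 → C_1 acts by ∂[p,q,r] = [q,r] − [p,r] + [p,q]. For instance
  ∂[1,2,3] = [2,3] − [1,3] + [1,2],
  ∂[0,1,4] = [1,4] − [0,4] + [0,1].
The 9×6 boundary matrix has rank 5 and Smith normal form diag(1,1,1,1,1).

Computing H_k = (kernel of ∂_k) / (image of ∂_{k+1}):

  H_0: rank C_0 − rank ∂_1 = 5 − 4 = 1, and the invariant factors of ∂_1 are all 1, so H_0 ≅ Z.
  H_1: rank ker ∂_1 − rank ∂_2 = (9 − 4) − 5 = 0, and the invariant factors of ∂_2 are all 1, so H_1 ≅ 0.
  H_2: rank ker ∂_2 − rank ∂_3 = (6 − 5) − 0 = 1, and there is no ∂_3, so H_2 ≅ Z.

(K is a triangulation of the 2-sphere S^2.)

H_0 ≅ Z,  H_1 = 0,  H_2 ≅ Z.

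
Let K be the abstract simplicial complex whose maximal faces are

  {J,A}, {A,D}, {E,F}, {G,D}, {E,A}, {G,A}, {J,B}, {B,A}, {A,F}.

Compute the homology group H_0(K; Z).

We work with the vertex ordering A < B < D < E < F < G < J. The simplices of K, each written with vertices in increasing order, are:

  0-simplices (7): A, B, D, E, F, G, J
  1-simplices (9): AB, AD, AE, AF, AG, AJ, BJ, DG, EF

so the chain groups are C_0 ≅ Z^7, C_1 ≅ Z^9.

∂_1: C_1 → C_0 sends each edge [p,q] (with p < q) to q − p. For instance
  ∂DG = G − D.
The resulting 7×9 matrix has rank 6, and its Smith normal form has invariant factors (1,1,1,1,1,1).

Reading off H_k = ker ∂_k / im ∂_{k+1}:

  H_0: rank C_0 − rank ∂_1 = 7 − 6 = 1, and the invariant factors of ∂_1 are all 1, so H_0 ≅ Z.

H_0 = Z.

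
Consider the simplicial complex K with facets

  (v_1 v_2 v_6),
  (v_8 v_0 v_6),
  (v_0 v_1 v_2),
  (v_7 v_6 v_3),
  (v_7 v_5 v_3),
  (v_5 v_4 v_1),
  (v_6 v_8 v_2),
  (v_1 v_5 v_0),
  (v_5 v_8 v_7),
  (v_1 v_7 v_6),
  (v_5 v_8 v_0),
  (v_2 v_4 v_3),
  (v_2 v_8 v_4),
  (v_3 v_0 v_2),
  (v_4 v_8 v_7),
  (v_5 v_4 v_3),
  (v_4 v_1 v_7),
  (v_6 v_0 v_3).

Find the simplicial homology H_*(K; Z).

K has 9 vertices, 27 edges, 18 triangles.
rank ∂_0 = 0, rank ∂_1 = 8 ⇒ b_0 = 9 − 0 − 8 = 1; all invariant factors of ∂_1 are 1 so no torsion. So H_0 ≅ Z.
rank ∂_1 = 8, rank ∂_2 = 18 ⇒ b_1 = 27 − 8 − 18 = 1; ∂_2 has invariant factor(s) [2] giving torsion. So H_1 ≅ Z ⊕ Z/2.
rank ∂_2 = 18, rank ∂_3 = 0 ⇒ b_2 = 18 − 18 − 0 = 0. So H_2 ≅ 0.

H_0 = Z,  H_1 = Z ⊕ Z/2,  H_2 = 0.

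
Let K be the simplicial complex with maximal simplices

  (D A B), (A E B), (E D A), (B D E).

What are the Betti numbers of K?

b_0 = 1, b_1 = 0, b_2 = 1.

Order the vertices as A < B < D < E. Listing each simplex with vertices in this order, K has dimension 2 with simplices:

  0-simplices (4): A, B, D, E
  1-simplices (6): AB, AD, AE, BD, BE, DE
  2-simplices (4): ABD, ABE, ADE, BDE

so the chain groups are C_0 ≅ Z^4, C_1 ≅ Z^6, C_2 ≅ Z^4.

∂_1: C_1 → C_0 sends each edge [p,q] (with p < q) to q − p. For instance
  ∂DE = E − D.
This gives a 4×6 integer matrix of rank 3; reducing to Smith normal form yields diagonal entries (1,1,1).

The boundary map ∂_2: C_2 → C_1 sends each 2-simplex [p,q,r] to [q,r] − [p,r] + [p,q]. For instance
  ∂ABE = BE − AE + AB,
  ∂BDE = DE − BE + BD.
This gives a 6×4 integer matrix of rank 3; reducing to Smith normal form yields diagonal entries (1,1,1).

Reading off H_k = ker ∂_k / im ∂_{k+1}:

  H_0: rank C_0 − rank ∂_1 = 4 − 3 = 1, and the invariant factors of ∂_1 are all 1, so H_0 = Z.
  H_1: rank ker ∂_1 − rank ∂_2 = (6 − 3) − 3 = 0, and the invariant factors of ∂_2 are all 1, so H_1 = 0.
  H_2: rank ker ∂_2 − rank ∂_3 = (4 − 3) − 0 = 1, and there is no ∂_3, so H_2 = Z.

(K is a triangulation of the 2-sphere S^2.)

Hence the Betti numbers are b_0 = 1, b_1 = 0, b_2 = 1.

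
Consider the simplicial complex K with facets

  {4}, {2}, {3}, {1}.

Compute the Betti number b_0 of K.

Fix the vertex order 1 < 2 < 3 < 4 and write every simplex with vertices in increasing order. Then dim K = 0 and the simplices of K are:

  0-simplices (4): [1], [2], [3], [4]

Hence C_0 ≅ Z^4.

From H_k ≅ ker(∂_k) / im(∂_{k+1}) we obtain:

  H_0: rank C_0 − rank ∂_1 = 4 − 0 = 4, and there is no ∂_1, so H_0 = Z^4.

Hence the Betti numbers are b_0 = 4.

b_0 = 4.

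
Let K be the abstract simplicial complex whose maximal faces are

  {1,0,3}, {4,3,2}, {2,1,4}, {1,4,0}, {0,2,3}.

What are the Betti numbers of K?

K has 5 vertices, 10 edges, 5 triangles.
rank ∂_0 = 0, rank ∂_1 = 4 ⇒ b_0 = 5 − 0 − 4 = 1; all invariant factors of ∂_1 are 1 so no torsion. So H_0 = Z.
rank ∂_1 = 4, rank ∂_2 = 5 ⇒ b_1 = 10 − 4 − 5 = 1; all invariant factors of ∂_2 are 1 so no torsion. So H_1 = Z.
rank ∂_2 = 5, rank ∂_3 = 0 ⇒ b_2 = 5 − 5 − 0 = 0. So H_2 = 0.

b_0 = 1, b_1 = 1, b_2 = 0.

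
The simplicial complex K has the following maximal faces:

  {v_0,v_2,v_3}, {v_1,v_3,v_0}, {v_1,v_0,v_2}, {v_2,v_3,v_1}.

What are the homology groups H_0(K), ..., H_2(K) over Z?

Fix the vertex order v_0 < v_1 < v_2 < v_3 and write every simplex with vertices in increasing order. Then dim K = 2 and the simplices of K are:

  0-simplices (4): [v_0], [v_1], [v_2], [v_3]
  1-simplices (6): [v_0,v_1], [v_0,v_2], [v_0,v_3], [v_1,v_2], [v_1,v_3], [v_2,v_3]
  2-simplices (4): [v_0,v_1,v_2], [v_0,v_1,v_3], [v_0,v_2,v_3], [v_1,v_2,v_3]

giving chain groups C_0 ≅ Z^4, C_1 ≅ Z^6, C_2 ≅ Z^4.

∂_1: C_1 → C_0 is given by ∂[p,q] = [q] − [p]. For instance
  ∂[v_0,v_1] = [v_1] − [v_0].
The resulting 4×6 matrix has rank 3, and its Smith normal form has invariant factors (1,1,1).

The boundary map ∂_2: C_2 → C_1 maps a triangle to the signed sum of its edges. For instance
  ∂[v_1,v_2,v_3] = [v_2,v_3] − [v_1,v_3] + [v_1,v_2],
  ∂[v_0,v_1,v_3] = [v_1,v_3] − [v_0,v_3] + [v_0,v_1].
The resulting 6×4 matrix has rank 3, and its Smith normal form has invariant factors (1,1,1).

Now H_k = ker ∂_k / im ∂_{k+1}, so:

  H_0: rank C_0 − rank ∂_1 = 4 − 3 = 1, and the invariant factors of ∂_1 are all 1, so H_0 ≅ Z.
  H_1: rank ker ∂_1 − rank ∂_2 = (6 − 3) − 3 = 0, and the invariant factors of ∂_2 are all 1, so H_1 ≅ 0.
  H_2: rank ker ∂_2 − rank ∂_3 = (4 − 3) − 0 = 1, and there is no ∂_3, so H_2 ≅ Z.

H_0 ≅ Z,  H_1 = 0,  H_2 ≅ Z.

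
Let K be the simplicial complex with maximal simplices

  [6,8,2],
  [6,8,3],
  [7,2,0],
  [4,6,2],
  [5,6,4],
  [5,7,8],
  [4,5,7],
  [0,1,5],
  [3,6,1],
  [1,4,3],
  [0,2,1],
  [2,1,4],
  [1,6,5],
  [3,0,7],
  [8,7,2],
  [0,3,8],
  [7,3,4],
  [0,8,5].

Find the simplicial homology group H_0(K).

H_0 = Z.

We work with the vertex ordering 0 < 1 < 2 < 3 < 4 < 5 < 6 < 7 < 8. The simplices of K, each written with vertices in increasing order, are:

  0-simplices (9): [0], [1], [2], [3], [4], [5], [6], [7], [8]
  1-simplices (27): (27 of them)
  2-simplices (18): [0,1,2], [0,1,5], [0,2,7], [0,3,7], [0,3,8], [0,5,8], [1,2,4], [1,3,4], [1,3,6], [1,5,6], [2,4,6], [2,6,8], [2,7,8], [3,4,7], [3,6,8], [4,5,6], [4,5,7], [5,7,8]

so the chain groups are C_0 ≅ Z^9, C_1 ≅ Z^27, C_2 ≅ Z^18.

∂_1: C_1 → C_0 sends each edge [p,q] (with p < q) to q − p.
The 9×27 boundary matrix has rank 8 and Smith normal form diag(1,1,1,1,1,1,1,1).

The boundary map ∂_2: C_2 → C_1 sends each 2-simplex [p,q,r] to [q,r] − [p,r] + [p,q]. For instance
  ∂[3,6,8] = [6,8] − [3,8] + [3,6],
  ∂[4,5,6] = [5,6] − [4,6] + [4,5].
This gives a 27×18 integer matrix of rank 18; reducing to Smith normal form yields diagonal entries (1,1,1,1,1,1,1,1,1,1,1,1,1,1,1,1,1,2).

Now H_k = ker ∂_k / im ∂_{k+1}, so:

  H_0: rank C_0 − rank ∂_1 = 9 − 8 = 1, and the invariant factors of ∂_1 are all 1, so H_0 ≅ Z.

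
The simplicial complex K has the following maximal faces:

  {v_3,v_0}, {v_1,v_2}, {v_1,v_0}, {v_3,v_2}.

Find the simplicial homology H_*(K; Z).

H_0 = Z,  H_1 = Z.

We work with the vertex ordering v_0 < v_1 < v_2 < v_3. The simplices of K, each written with vertices in increasing order, are:

  0-simplices (4): [v_0], [v_1], [v_2], [v_3]
  1-simplices (4): [v_0,v_1], [v_0,v_3], [v_1,v_2], [v_2,v_3]

giving chain groups C_0 ≅ Z^4, C_1 ≅ Z^4.

Boundary ∂_1: C_1 → C_0 sends each edge [p,q] (with p < q) to q − p. For instance
  ∂[v_2,v_3] = [v_3] − [v_2].
The 4×4 boundary matrix has rank 3 and Smith normal form diag(1,1,1).

From H_k ≅ ker(∂_k) / im(∂_{k+1}) we obtain:

  H_0: rank C_0 − rank ∂_1 = 4 − 3 = 1, and the invariant factors of ∂_1 are all 1, so H_0 = Z.
  H_1: rank ker ∂_1 − rank ∂_2 = (4 − 3) − 0 = 1, and there is no ∂_2, so H_1 = Z.

As a check, the Euler characteristic is 4 − 4 = 0, which agrees with 1 − 1 = 0.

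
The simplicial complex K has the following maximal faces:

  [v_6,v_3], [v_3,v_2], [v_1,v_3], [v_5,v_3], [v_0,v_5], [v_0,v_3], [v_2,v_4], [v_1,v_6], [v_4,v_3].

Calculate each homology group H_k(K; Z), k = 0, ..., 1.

H_0 = Z,  H_1 = Z^3.

Order the vertices as v_0 < v_1 < v_2 < v_3 < v_4 < v_5 < v_6. Listing each simplex with vertices in this order, K has dimension 1 with simplices:

  0-simplices (7): [v_0], [v_1], [v_2], [v_3], [v_4], [v_5], [v_6]
  1-simplices (9): [v_0,v_3], [v_0,v_5], [v_1,v_3], [v_1,v_6], [v_2,v_3], [v_2,v_4], [v_3,v_4], [v_3,v_5], [v_3,v_6]

Hence C_0 ≅ Z^7, C_1 ≅ Z^9.

Boundary ∂_1: C_1 → C_0 is given by ∂[p,q] = [q] − [p]. For instance
  ∂[v_2,v_3] = [v_3] − [v_2].
This gives a 7×9 integer matrix of rank 6; reducing to Smith normal form yields diagonal entries (1,1,1,1,1,1).

Reading off H_k = ker ∂_k / im ∂_{k+1}:

  H_0: rank C_0 − rank ∂_1 = 7 − 6 = 1, and the invariant factors of ∂_1 are all 1, so H_0 ≅ Z.
  H_1: rank ker ∂_1 − rank ∂_2 = (9 − 6) − 0 = 3, and there is no ∂_2, so H_1 ≅ Z^3.

(K is a triangulation of a wedge of 3 circles.)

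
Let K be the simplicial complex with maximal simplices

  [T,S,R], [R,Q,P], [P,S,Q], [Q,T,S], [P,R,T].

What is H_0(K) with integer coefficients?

Order the vertices as P < Q < R < S < T. Listing each simplex with vertices in this order, K has dimension 2 with simplices:

  0-simplices (5): P, Q, R, S, T
  1-simplices (10): PQ, PR, PS, PT, QR, QS, QT, RS, RT, ST
  2-simplices (5): PQR, PQS, PRT, QST, RST

Hence C_0 ≅ Z^5, C_1 ≅ Z^10, C_2 ≅ Z^5.

Boundary ∂_1: C_1 → C_0 maps an edge to its endpoints' difference, ∂[p,q] = q − p. For instance
  ∂RT = T − R.
The resulting 5×10 matrix has rank 4, and its Smith normal form has invariant factors (1,1,1,1).

∂_2: C_2 → C_1 maps a triangle to the signed sum of its edges. For instance
  ∂RST = ST − RT + RS,
  ∂PRT = RT − PT + PR.
This gives a 10×5 integer matrix of rank 5; reducing to Smith normal form yields diagonal entries (1,1,1,1,1).

Computing H_k = (kernel of ∂_k) / (image of ∂_{k+1}):

  H_0: rank C_0 − rank ∂_1 = 5 − 4 = 1, and the invariant factors of ∂_1 are all 1, so H_0 ≅ Z.

(K is a triangulation of the Möbius band.)

H_0 ≅ Z.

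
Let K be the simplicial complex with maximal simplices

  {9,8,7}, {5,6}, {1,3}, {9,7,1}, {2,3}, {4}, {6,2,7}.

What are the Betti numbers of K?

b_0 = 2, b_1 = 1, b_2 = 0.

K has 9 vertices, 11 edges, 3 triangles.
rank ∂_0 = 0, rank ∂_1 = 7 ⇒ b_0 = 9 − 0 − 7 = 2; all invariant factors of ∂_1 are 1 so no torsion. So H_0 ≅ Z^2.
rank ∂_1 = 7, rank ∂_2 = 3 ⇒ b_1 = 11 − 7 − 3 = 1; all invariant factors of ∂_2 are 1 so no torsion. So H_1 ≅ Z.
rank ∂_2 = 3, rank ∂_3 = 0 ⇒ b_2 = 3 − 3 − 0 = 0. So H_2 ≅ 0.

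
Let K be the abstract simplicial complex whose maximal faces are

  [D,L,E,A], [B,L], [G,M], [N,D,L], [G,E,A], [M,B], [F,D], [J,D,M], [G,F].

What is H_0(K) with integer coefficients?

K has 10 vertices, 18 edges, 7 triangles, 1 3-simplex.
rank ∂_0 = 0, rank ∂_1 = 9 ⇒ b_0 = 10 − 0 − 9 = 1; all invariant factors of ∂_1 are 1 so no torsion. So H_0 ≅ Z.

H_0 = Z.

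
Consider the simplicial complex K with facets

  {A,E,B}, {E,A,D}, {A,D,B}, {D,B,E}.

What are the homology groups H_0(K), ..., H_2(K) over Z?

We work with the vertex ordering A < B < D < E. The simplices of K, each written with vertices in increasing order, are:

  0-simplices (4): A, B, D, E
  1-simplices (6): AB, AD, AE, BD, BE, DE
  2-simplices (4): ABD, ABE, ADE, BDE

so the chain groups are C_0 ≅ Z^4, C_1 ≅ Z^6, C_2 ≅ Z^4.

Boundary ∂_1: C_1 → C_0 is given by ∂[p,q] = [q] − [p].
This gives a 4×6 integer matrix of rank 3; reducing to Smith normal form yields diagonal entries (1,1,1).

∂_2: C_2 → C_1 maps a triangle to the signed sum of its edges. For instance
  ∂BDE = DE − BE + BD,
  ∂ABE = BE − AE + AB.
The 6×4 boundary matrix has rank 3 and Smith normal form diag(1,1,1).

Now H_k = ker ∂_k / im ∂_{k+1}, so:

  H_0: rank C_0 − rank ∂_1 = 4 − 3 = 1, and the invariant factors of ∂_1 are all 1, so H_0 ≅ Z.
  H_1: rank ker ∂_1 − rank ∂_2 = (6 − 3) − 3 = 0, and the invariant factors of ∂_2 are all 1, so H_1 ≅ 0.
  H_2: rank ker ∂_2 − rank ∂_3 = (4 − 3) − 0 = 1, and there is no ∂_3, so H_2 ≅ Z.

As a check, the Euler characteristic is 4 − 6 + 4 = 2, which agrees with 1 − 0 + 1 = 2.
(K is a triangulation of the 2-sphere S^2.)

H_0 ≅ Z,  H_1 = 0,  H_2 ≅ Z.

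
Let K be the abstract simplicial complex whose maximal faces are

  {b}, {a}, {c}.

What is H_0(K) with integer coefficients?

Order the vertices as a < b < c. Listing each simplex with vertices in this order, K has dimension 0 with simplices:

  0-simplices (3): a, b, c

Hence C_0 ≅ Z^3.

From H_k ≅ ker(∂_k) / im(∂_{k+1}) we obtain:

  H_0: rank C_0 − rank ∂_1 = 3 − 0 = 3, and there is no ∂_1, so H_0 ≅ Z^3.

H_0 = Z^3.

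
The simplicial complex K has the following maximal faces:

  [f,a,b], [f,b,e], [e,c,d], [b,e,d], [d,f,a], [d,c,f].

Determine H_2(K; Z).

H_2 = 0.

We work with the vertex ordering a < b < c < d < e < f. The simplices of K, each written with vertices in increasing order, are:

  0-simplices (6): a, b, c, d, e, f
  1-simplices (12): ab, ad, af, bd, be, bf, cd, ce, cf, de, df, ef
  2-simplices (6): abf, adf, bde, bef, cde, cdf

giving chain groups C_0 ≅ Z^6, C_1 ≅ Z^12, C_2 ≅ Z^6.

∂_1: C_1 → C_0 sends each edge [p,q] (with p < q) to q − p. For instance
  ∂cf = f − c.
This gives a 6×12 integer matrix of rank 5; reducing to Smith normal form yields diagonal entries (1,1,1,1,1).

The boundary map ∂_2: C_2 → C_1 sends each 2-simplex [p,q,r] to [q,r] − [p,r] + [p,q]. For instance
  ∂cde = de − ce + cd,
  ∂adf = df − af + ad.
As a 12×6 matrix over Z this has rank 6, with invariant factors (1,1,1,1,1,1).

Computing H_k = (kernel of ∂_k) / (image of ∂_{k+1}):

  H_2: rank ker ∂_2 − rank ∂_3 = (6 − 6) − 0 = 0, and there is no ∂_3, so H_2 ≅ 0.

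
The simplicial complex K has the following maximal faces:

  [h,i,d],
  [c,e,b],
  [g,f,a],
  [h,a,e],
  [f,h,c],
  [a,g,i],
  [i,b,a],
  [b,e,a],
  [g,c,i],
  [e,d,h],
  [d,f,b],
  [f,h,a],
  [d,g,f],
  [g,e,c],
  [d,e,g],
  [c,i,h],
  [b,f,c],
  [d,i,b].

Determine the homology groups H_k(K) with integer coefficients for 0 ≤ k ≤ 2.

H_0 ≅ Z,  H_1 ≅ Z^2,  H_2 ≅ Z.

We work with the vertex ordering a < b < c < d < e < f < g < h < i. The simplices of K, each written with vertices in increasing order, are:

  0-simplices (9): a, b, c, d, e, f, g, h, i
  1-simplices (27): ab, ae, af, ag, ah, ai, bc, bd, be, bf, bi, ce, cf, cg, ch, ci, de, df, dg, dh, di, eg, eh, fg, fh, gi, hi
  2-simplices (18): abe, abi, aeh, afg, afh, agi, bce, bcf, bdf, bdi, ceg, cfh, cgi, chi, deg, deh, dfg, dhi

Hence C_0 ≅ Z^9, C_1 ≅ Z^27, C_2 ≅ Z^18.

The boundary map ∂_1: C_1 → C_0 sends each edge [p,q] (with p < q) to q − p.
The 9×27 boundary matrix has rank 8 and Smith normal form diag(1,1,1,1,1,1,1,1).

∂_2: C_2 → C_1 sends each 2-simplex [p,q,r] to [q,r] − [p,r] + [p,q]. For instance
  ∂bcf = cf − bf + bc,
  ∂chi = hi − ci + ch.
As a 27×18 matrix over Z this has rank 17, with invariant factors (1,1,1,1,1,1,1,1,1,1,1,1,1,1,1,1,1).

Now H_k = ker ∂_k / im ∂_{k+1}, so:

  H_0: rank C_0 − rank ∂_1 = 9 − 8 = 1, and the invariant factors of ∂_1 are all 1, so H_0 = Z.
  H_1: rank ker ∂_1 − rank ∂_2 = (27 − 8) − 17 = 2, and the invariant factors of ∂_2 are all 1, so H_1 = Z^2.
  H_2: rank ker ∂_2 − rank ∂_3 = (18 − 17) − 0 = 1, and there is no ∂_3, so H_2 = Z.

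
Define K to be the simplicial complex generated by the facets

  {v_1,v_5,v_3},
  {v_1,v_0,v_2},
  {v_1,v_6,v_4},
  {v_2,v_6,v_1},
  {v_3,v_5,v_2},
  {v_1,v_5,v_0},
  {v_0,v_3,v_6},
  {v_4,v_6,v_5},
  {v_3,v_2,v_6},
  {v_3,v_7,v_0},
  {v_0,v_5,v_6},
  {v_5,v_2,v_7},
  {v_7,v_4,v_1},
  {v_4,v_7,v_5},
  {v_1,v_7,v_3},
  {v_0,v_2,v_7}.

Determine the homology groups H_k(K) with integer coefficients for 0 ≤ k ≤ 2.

H_0 ≅ Z,  H_1 ≅ Z^2,  H_2 ≅ Z.

Take the total order v_0 < v_1 < v_2 < v_3 < v_4 < v_5 < v_6 < v_7 on the vertex set. Then K (dimension 2) consists of the simplices:

  0-simplices (8): [v_0], [v_1], [v_2], [v_3], [v_4], [v_5], [v_6], [v_7]
  1-simplices (24): (24 of them)
  2-simplices (16): (16 of them)

so the chain groups are C_0 ≅ Z^8, C_1 ≅ Z^24, C_2 ≅ Z^16.

∂_1: C_1 → C_0 sends each edge [p,q] (with p < q) to q − p. For instance
  ∂[v_1,v_5] = [v_5] − [v_1].
The 8×24 boundary matrix has rank 7 and Smith normal form diag(1,1,1,1,1,1,1).

The boundary map ∂_2: C_2 → C_1 acts by ∂[p,q,r] = [q,r] − [p,r] + [p,q]. For instance
  ∂[v_4,v_5,v_7] = [v_5,v_7] − [v_4,v_7] + [v_4,v_5],
  ∂[v_0,v_1,v_2] = [v_1,v_2] − [v_0,v_2] + [v_0,v_1].
The resulting 24×16 matrix has rank 15, and its Smith normal form has invariant factors (1,1,1,1,1,1,1,1,1,1,1,1,1,1,1).

From H_k ≅ ker(∂_k) / im(∂_{k+1}) we obtain:

  H_0: rank C_0 − rank ∂_1 = 8 − 7 = 1, and the invariant factors of ∂_1 are all 1, so H_0 = Z.
  H_1: rank ker ∂_1 − rank ∂_2 = (24 − 7) − 15 = 2, and the invariant factors of ∂_2 are all 1, so H_1 = Z^2.
  H_2: rank ker ∂_2 − rank ∂_3 = (16 − 15) − 0 = 1, and there is no ∂_3, so H_2 = Z.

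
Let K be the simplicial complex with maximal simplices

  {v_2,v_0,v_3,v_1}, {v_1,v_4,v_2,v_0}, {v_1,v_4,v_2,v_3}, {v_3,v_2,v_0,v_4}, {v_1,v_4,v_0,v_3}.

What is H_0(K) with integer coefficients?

We work with the vertex ordering v_0 < v_1 < v_2 < v_3 < v_4. The simplices of K, each written with vertices in increasing order, are:

  0-simplices (5): [v_0], [v_1], [v_2], [v_3], [v_4]
  1-simplices (10): [v_0,v_1], [v_0,v_2], [v_0,v_3], [v_0,v_4], [v_1,v_2], [v_1,v_3], [v_1,v_4], [v_2,v_3], [v_2,v_4], [v_3,v_4]
  2-simplices (10): [v_0,v_1,v_2], [v_0,v_1,v_3], [v_0,v_1,v_4], [v_0,v_2,v_3], [v_0,v_2,v_4], [v_0,v_3,v_4], [v_1,v_2,v_3], [v_1,v_2,v_4], [v_1,v_3,v_4], [v_2,v_3,v_4]
  3-simplices (5): [v_0,v_1,v_2,v_3], [v_0,v_1,v_2,v_4], [v_0,v_1,v_3,v_4], [v_0,v_2,v_3,v_4], [v_1,v_2,v_3,v_4]

giving chain groups C_0 ≅ Z^5, C_1 ≅ Z^10, C_2 ≅ Z^10, C_3 ≅ Z^5.

Boundary ∂_1: C_1 → C_0 maps an edge to its endpoints' difference, ∂[p,q] = q − p. For instance
  ∂[v_0,v_3] = [v_3] − [v_0].
This gives a 5×10 integer matrix of rank 4; reducing to Smith normal form yields diagonal entries (1,1,1,1).

Boundary ∂_2: C_2 → C_1 sends each 2-simplex [p,q,r] to [q,r] − [p,r] + [p,q]. For instance
  ∂[v_1,v_2,v_3] = [v_2,v_3] − [v_1,v_3] + [v_1,v_2],
  ∂[v_1,v_2,v_4] = [v_2,v_4] − [v_1,v_4] + [v_1,v_2].
As a 10×10 matrix over Z this has rank 6, with invariant factors (1,1,1,1,1,1).

∂_3: C_3 → C_2 sends each 3-simplex σ to the alternating sum Σ_i (−1)^i (σ with its i-th vertex removed). For instance
  ∂[v_0,v_1,v_2,v_4] = [v_1,v_2,v_4] − [v_0,v_2,v_4] + [v_0,v_1,v_4] − [v_0,v_1,v_2],
  ∂[v_1,v_2,v_3,v_4] = [v_2,v_3,v_4] − [v_1,v_3,v_4] + [v_1,v_2,v_4] − [v_1,v_2,v_3].
The 10×5 boundary matrix has rank 4 and Smith normal form diag(1,1,1,1).

Reading off H_k = ker ∂_k / im ∂_{k+1}:

  H_0: rank C_0 − rank ∂_1 = 5 − 4 = 1, and the invariant factors of ∂_1 are all 1, so H_0 = Z.

H_0 ≅ Z.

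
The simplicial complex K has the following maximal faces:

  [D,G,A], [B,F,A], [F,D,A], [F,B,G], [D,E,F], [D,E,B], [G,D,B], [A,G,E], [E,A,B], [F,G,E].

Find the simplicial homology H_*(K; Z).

We work with the vertex ordering A < B < D < E < F < G. The simplices of K, each written with vertices in increasing order, are:

  0-simplices (6): A, B, D, E, F, G
  1-simplices (15): AB, AD, AE, AF, AG, BD, BE, BF, BG, DE, DF, DG, EF, EG, FG
  2-simplices (10): ABE, ABF, ADF, ADG, AEG, BDE, BDG, BFG, DEF, EFG

so the chain groups are C_0 ≅ Z^6, C_1 ≅ Z^15, C_2 ≅ Z^10.

∂_1: C_1 → C_0 is given by ∂[p,q] = [q] − [p]. For instance
  ∂EF = F − E.
As a 6×15 matrix over Z this has rank 5, with invariant factors (1,1,1,1,1).

The boundary map ∂_2: C_2 → C_1 sends each 2-simplex [p,q,r] to [q,r] − [p,r] + [p,q]. For instance
  ∂DEF = EF − DF + DE,
  ∂BDG = DG − BG + BD.
As a 15×10 matrix over Z this has rank 10, with invariant factors (1,1,1,1,1,1,1,1,1,2).

Computing H_k = (kernel of ∂_k) / (image of ∂_{k+1}):

  H_0: rank C_0 − rank ∂_1 = 6 − 5 = 1, and the invariant factors of ∂_1 are all 1, so H_0 ≅ Z.
  H_1: rank ker ∂_1 − rank ∂_2 = (15 − 5) − 10 = 0, and ∂_2 has invariant factor 2 > 1, so H_1 ≅ Z/2Z.
  H_2: rank ker ∂_2 − rank ∂_3 = (10 − 10) − 0 = 0, and there is no ∂_3, so H_2 ≅ 0.

(K is a triangulation of the real projective plane RP^2.)

H_0 ≅ Z,  H_1 ≅ Z/2Z,  H_2 = 0.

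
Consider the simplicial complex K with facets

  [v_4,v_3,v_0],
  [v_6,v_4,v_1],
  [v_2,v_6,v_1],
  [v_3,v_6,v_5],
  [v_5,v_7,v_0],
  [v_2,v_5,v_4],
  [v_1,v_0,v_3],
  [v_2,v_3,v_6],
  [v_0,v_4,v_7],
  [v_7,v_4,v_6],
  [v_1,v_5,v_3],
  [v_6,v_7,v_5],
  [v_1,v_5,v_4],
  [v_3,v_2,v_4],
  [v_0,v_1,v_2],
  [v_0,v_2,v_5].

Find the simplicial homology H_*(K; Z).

H_0 = Z,  H_1 = Z^2,  H_2 = Z.

Take the total order v_0 < v_1 < v_2 < v_3 < v_4 < v_5 < v_6 < v_7 on the vertex set. Then K (dimension 2) consists of the simplices:

  0-simplices (8): [v_0], [v_1], [v_2], [v_3], [v_4], [v_5], [v_6], [v_7]
  1-simplices (24): (24 of them)
  2-simplices (16): (16 of them)

Hence C_0 ≅ Z^8, C_1 ≅ Z^24, C_2 ≅ Z^16.

The boundary map ∂_1: C_1 → C_0 is given by ∂[p,q] = [q] − [p]. For instance
  ∂[v_1,v_6] = [v_6] − [v_1].
As a 8×24 matrix over Z this has rank 7, with invariant factors (1,1,1,1,1,1,1).

The boundary map ∂_2: C_2 → C_1 sends each 2-simplex [p,q,r] to [q,r] − [p,r] + [p,q]. For instance
  ∂[v_2,v_3,v_6] = [v_3,v_6] − [v_2,v_6] + [v_2,v_3],
  ∂[v_1,v_4,v_6] = [v_4,v_6] − [v_1,v_6] + [v_1,v_4].
The 24×16 boundary matrix has rank 15 and Smith normal form diag(1,1,1,1,1,1,1,1,1,1,1,1,1,1,1).

Computing H_k = (kernel of ∂_k) / (image of ∂_{k+1}):

  H_0: rank C_0 − rank ∂_1 = 8 − 7 = 1, and the invariant factors of ∂_1 are all 1, so H_0 = Z.
  H_1: rank ker ∂_1 − rank ∂_2 = (24 − 7) − 15 = 2, and the invariant factors of ∂_2 are all 1, so H_1 = Z^2.
  H_2: rank ker ∂_2 − rank ∂_3 = (16 − 15) − 0 = 1, and there is no ∂_3, so H_2 = Z.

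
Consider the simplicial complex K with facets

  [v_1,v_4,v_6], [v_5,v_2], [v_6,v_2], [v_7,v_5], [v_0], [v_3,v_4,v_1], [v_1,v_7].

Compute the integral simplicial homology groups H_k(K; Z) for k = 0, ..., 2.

H_0 ≅ Z^2,  H_1 ≅ Z,  H_2 = 0.

We work with the vertex ordering v_0 < v_1 < v_2 < v_3 < v_4 < v_5 < v_6 < v_7. The simplices of K, each written with vertices in increasing order, are:

  0-simplices (8): [v_0], [v_1], [v_2], [v_3], [v_4], [v_5], [v_6], [v_7]
  1-simplices (9): [v_1,v_3], [v_1,v_4], [v_1,v_6], [v_1,v_7], [v_2,v_5], [v_2,v_6], [v_3,v_4], [v_4,v_6], [v_5,v_7]
  2-simplices (2): [v_1,v_3,v_4], [v_1,v_4,v_6]

so the chain groups are C_0 ≅ Z^8, C_1 ≅ Z^9, C_2 ≅ Z^2.

The boundary map ∂_1: C_1 → C_0 sends each edge [p,q] (with p < q) to q − p. For instance
  ∂[v_2,v_6] = [v_6] − [v_2].
The resulting 8×9 matrix has rank 6, and its Smith normal form has invariant factors (1,1,1,1,1,1).

∂_2: C_2 → C_1 sends each 2-simplex [p,q,r] to [q,r] − [p,r] + [p,q]. For instance
  ∂[v_1,v_4,v_6] = [v_4,v_6] − [v_1,v_6] + [v_1,v_4],
  ∂[v_1,v_3,v_4] = [v_3,v_4] − [v_1,v_4] + [v_1,v_3].
The 9×2 boundary matrix has rank 2 and Smith normal form diag(1,1).

Reading off H_k = ker ∂_k / im ∂_{k+1}:

  H_0: rank C_0 − rank ∂_1 = 8 − 6 = 2, and the invariant factors of ∂_1 are all 1, so H_0 ≅ Z^2.
  H_1: rank ker ∂_1 − rank ∂_2 = (9 − 6) − 2 = 1, and the invariant factors of ∂_2 are all 1, so H_1 ≅ Z.
  H_2: rank ker ∂_2 − rank ∂_3 = (2 − 2) − 0 = 0, and there is no ∂_3, so H_2 ≅ 0.

As a check, the Euler characteristic is 8 − 9 + 2 = 1, which agrees with 2 − 1 + 0 = 1.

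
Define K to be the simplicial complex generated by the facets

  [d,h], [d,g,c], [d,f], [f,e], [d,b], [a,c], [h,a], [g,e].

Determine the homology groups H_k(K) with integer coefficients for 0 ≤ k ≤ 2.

Order the vertices as a < b < c < d < e < f < g < h. Listing each simplex with vertices in this order, K has dimension 2 with simplices:

  0-simplices (8): a, b, c, d, e, f, g, h
  1-simplices (10): ac, ah, bd, cd, cg, df, dg, dh, ef, eg
  2-simplices (1): cdg

so the chain groups are C_0 ≅ Z^8, C_1 ≅ Z^10, C_2 ≅ Z^1.

∂_1: C_1 → C_0 is given by ∂[p,q] = [q] − [p].
The resulting 8×10 matrix has rank 7, and its Smith normal form has invariant factors (1,1,1,1,1,1,1).

Boundary ∂_2: C_2 → C_1 acts by ∂[p,q,r] = [q,r] − [p,r] + [p,q]. For instance
  ∂cdg = dg − cg + cd.
As a 10×1 matrix over Z this has rank 1, with invariant factors (1).

From H_k ≅ ker(∂_k) / im(∂_{k+1}) we obtain:

  H_0: rank C_0 − rank ∂_1 = 8 − 7 = 1, and the invariant factors of ∂_1 are all 1, so H_0 = Z.
  H_1: rank ker ∂_1 − rank ∂_2 = (10 − 7) − 1 = 2, and the invariant factors of ∂_2 are all 1, so H_1 = Z^2.
  H_2: rank ker ∂_2 − rank ∂_3 = (1 − 1) − 0 = 0, and there is no ∂_3, so H_2 = 0.

H_0 ≅ Z,  H_1 ≅ Z^2,  H_2 = 0.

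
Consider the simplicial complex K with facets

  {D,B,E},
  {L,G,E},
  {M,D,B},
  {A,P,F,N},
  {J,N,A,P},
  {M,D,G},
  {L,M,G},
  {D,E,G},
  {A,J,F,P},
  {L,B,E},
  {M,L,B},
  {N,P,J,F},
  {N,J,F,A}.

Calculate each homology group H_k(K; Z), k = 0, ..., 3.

Fix the vertex order A < B < D < E < F < G < J < L < M < N < P and write every simplex with vertices in increasing order. Then dim K = 3 and the simplices of K are:

  0-simplices (11): A, B, D, E, F, G, J, L, M, N, P
  1-simplices (22): AF, AJ, AN, AP, BD, BE, BL, BM, DE, DG, DM, EG, EL, FJ, FN, FP, GL, GM, JN, JP, LM, NP
  2-simplices (18): AFJ, AFN, AFP, AJN, AJP, ANP, BDE, BDM, BEL, BLM, DEG, DGM, EGL, FJN, FJP, FNP, GLM, JNP
  3-simplices (5): AFJN, AFJP, AFNP, AJNP, FJNP

Hence C_0 ≅ Z^11, C_1 ≅ Z^22, C_2 ≅ Z^18, C_3 ≅ Z^5.

∂_1: C_1 → C_0 sends each edge [p,q] (with p < q) to q − p. For instance
  ∂FP = P − F.
The resulting 11×22 matrix has rank 9, and its Smith normal form has invariant factors (1,1,1,1,1,1,1,1,1).

The boundary map ∂_2: C_2 → C_1 sends each 2-simplex [p,q,r] to [q,r] − [p,r] + [p,q]. For instance
  ∂DGM = GM − DM + DG,
  ∂AFN = FN − AN + AF.
As a 22×18 matrix over Z this has rank 13, with invariant factors (1,1,1,1,1,1,1,1,1,1,1,1,1).

The boundary map ∂_3: C_3 → C_2 sends each 3-simplex σ to the alternating sum Σ_i (−1)^i (σ with its i-th vertex removed). For instance
  ∂FJNP = JNP − FNP + FJP − FJN,
  ∂AFJN = FJN − AJN + AFN − AFJ.
The 18×5 boundary matrix has rank 4 and Smith normal form diag(1,1,1,1).

Now H_k = ker ∂_k / im ∂_{k+1}, so:

  H_0: rank C_0 − rank ∂_1 = 11 − 9 = 2, and the invariant factors of ∂_1 are all 1, so H_0 ≅ Z^2.
  H_1: rank ker ∂_1 − rank ∂_2 = (22 − 9) − 13 = 0, and the invariant factors of ∂_2 are all 1, so H_1 ≅ 0.
  H_2: rank ker ∂_2 − rank ∂_3 = (18 − 13) − 4 = 1, and the invariant factors of ∂_3 are all 1, so H_2 ≅ Z.
  H_3: rank ker ∂_3 − rank ∂_4 = (5 − 4) − 0 = 1, and there is no ∂_4, so H_3 ≅ Z.

H_0 ≅ Z^2,  H_1 = 0,  H_2 ≅ Z,  H_3 ≅ Z.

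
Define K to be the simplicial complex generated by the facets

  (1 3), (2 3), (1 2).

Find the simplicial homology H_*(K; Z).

H_0 ≅ Z,  H_1 ≅ Z.

Take the total order 1 < 2 < 3 on the vertex set. Then K (dimension 1) consists of the simplices:

  0-simplices (3): [1], [2], [3]
  1-simplices (3): [1,2], [1,3], [2,3]

Hence C_0 ≅ Z^3, C_1 ≅ Z^3.

The boundary map ∂_1: C_1 → C_0 is given by ∂[p,q] = [q] − [p].
This gives a 3×3 integer matrix of rank 2; reducing to Smith normal form yields diagonal entries (1,1).

Reading off H_k = ker ∂_k / im ∂_{k+1}:

  H_0: rank C_0 − rank ∂_1 = 3 − 2 = 1, and the invariant factors of ∂_1 are all 1, so H_0 = Z.
  H_1: rank ker ∂_1 − rank ∂_2 = (3 − 2) − 0 = 1, and there is no ∂_2, so H_1 = Z.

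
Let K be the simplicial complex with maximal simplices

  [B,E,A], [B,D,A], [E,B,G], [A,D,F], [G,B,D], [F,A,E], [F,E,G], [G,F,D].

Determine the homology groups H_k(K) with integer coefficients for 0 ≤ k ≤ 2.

Order the vertices as A < B < D < E < F < G. Listing each simplex with vertices in this order, K has dimension 2 with simplices:

  0-simplices (6): A, B, D, E, F, G
  1-simplices (12): AB, AD, AE, AF, BD, BE, BG, DF, DG, EF, EG, FG
  2-simplices (8): ABD, ABE, ADF, AEF, BDG, BEG, DFG, EFG

so the chain groups are C_0 ≅ Z^6, C_1 ≅ Z^12, C_2 ≅ Z^8.

∂_1: C_1 → C_0 is given by ∂[p,q] = [q] − [p]. For instance
  ∂BD = D − B.
The 6×12 boundary matrix has rank 5 and Smith normal form diag(1,1,1,1,1).

The boundary map ∂_2: C_2 → C_1 acts by ∂[p,q,r] = [q,r] − [p,r] + [p,q]. For instance
  ∂ADF = DF − AF + AD,
  ∂BEG = EG − BG + BE.
As a 12×8 matrix over Z this has rank 7, with invariant factors (1,1,1,1,1,1,1).

From H_k ≅ ker(∂_k) / im(∂_{k+1}) we obtain:

  H_0: rank C_0 − rank ∂_1 = 6 − 5 = 1, and the invariant factors of ∂_1 are all 1, so H_0 ≅ Z.
  H_1: rank ker ∂_1 − rank ∂_2 = (12 − 5) − 7 = 0, and the invariant factors of ∂_2 are all 1, so H_1 ≅ 0.
  H_2: rank ker ∂_2 − rank ∂_3 = (8 − 7) − 0 = 1, and there is no ∂_3, so H_2 ≅ Z.

As a check, the Euler characteristic is 6 − 12 + 8 = 2, which agrees with 1 − 0 + 1 = 2.

H_0 = Z,  H_1 = 0,  H_2 = Z.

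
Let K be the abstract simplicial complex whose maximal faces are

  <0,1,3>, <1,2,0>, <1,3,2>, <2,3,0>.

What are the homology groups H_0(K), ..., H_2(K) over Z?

Fix the vertex order 0 < 1 < 2 < 3 and write every simplex with vertices in increasing order. Then dim K = 2 and the simplices of K are:

  0-simplices (4): [0], [1], [2], [3]
  1-simplices (6): [0,1], [0,2], [0,3], [1,2], [1,3], [2,3]
  2-simplices (4): [0,1,2], [0,1,3], [0,2,3], [1,2,3]

giving chain groups C_0 ≅ Z^4, C_1 ≅ Z^6, C_2 ≅ Z^4.

Boundary ∂_1: C_1 → C_0 maps an edge to its endpoints' difference, ∂[p,q] = q − p. For instance
  ∂[1,3] = [3] − [1].
This gives a 4×6 integer matrix of rank 3; reducing to Smith normal form yields diagonal entries (1,1,1).

The boundary map ∂_2: C_2 → C_1 sends each 2-simplex [p,q,r] to [q,r] − [p,r] + [p,q]. For instance
  ∂[0,1,3] = [1,3] − [0,3] + [0,1],
  ∂[0,2,3] = [2,3] − [0,3] + [0,2].
The resulting 6×4 matrix has rank 3, and its Smith normal form has invariant factors (1,1,1).

Now H_k = ker ∂_k / im ∂_{k+1}, so:

  H_0: rank C_0 − rank ∂_1 = 4 − 3 = 1, and the invariant factors of ∂_1 are all 1, so H_0 = Z.
  H_1: rank ker ∂_1 − rank ∂_2 = (6 − 3) − 3 = 0, and the invariant factors of ∂_2 are all 1, so H_1 = 0.
  H_2: rank ker ∂_2 − rank ∂_3 = (4 − 3) − 0 = 1, and there is no ∂_3, so H_2 = Z.

As a check, the Euler characteristic is 4 − 6 + 4 = 2, which agrees with 1 − 0 + 1 = 2.
(K is a triangulation of the 2-sphere S^2.)

H_0 = Z,  H_1 = 0,  H_2 = Z.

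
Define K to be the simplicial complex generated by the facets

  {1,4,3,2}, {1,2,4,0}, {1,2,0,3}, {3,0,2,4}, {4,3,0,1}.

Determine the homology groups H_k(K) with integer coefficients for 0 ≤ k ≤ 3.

Take the total order 0 < 1 < 2 < 3 < 4 on the vertex set. Then K (dimension 3) consists of the simplices:

  0-simplices (5): [0], [1], [2], [3], [4]
  1-simplices (10): [0,1], [0,2], [0,3], [0,4], [1,2], [1,3], [1,4], [2,3], [2,4], [3,4]
  2-simplices (10): [0,1,2], [0,1,3], [0,1,4], [0,2,3], [0,2,4], [0,3,4], [1,2,3], [1,2,4], [1,3,4], [2,3,4]
  3-simplices (5): [0,1,2,3], [0,1,2,4], [0,1,3,4], [0,2,3,4], [1,2,3,4]

so the chain groups are C_0 ≅ Z^5, C_1 ≅ Z^10, C_2 ≅ Z^10, C_3 ≅ Z^5.

The boundary map ∂_1: C_1 → C_0 sends each edge [p,q] (with p < q) to q − p. For instance
  ∂[0,3] = [3] − [0].
As a 5×10 matrix over Z this has rank 4, with invariant factors (1,1,1,1).

The boundary map ∂_2: C_2 → C_1 acts by ∂[p,q,r] = [q,r] − [p,r] + [p,q]. For instance
  ∂[0,1,4] = [1,4] − [0,4] + [0,1],
  ∂[1,2,4] = [2,4] − [1,4] + [1,2].
This gives a 10×10 integer matrix of rank 6; reducing to Smith normal form yields diagonal entries (1,1,1,1,1,1).

The boundary map ∂_3: C_3 → C_2 sends each 3-simplex σ to the alternating sum Σ_i (−1)^i (σ with its i-th vertex removed). For instance
  ∂[0,1,2,4] = [1,2,4] − [0,2,4] + [0,1,4] − [0,1,2],
  ∂[0,1,2,3] = [1,2,3] − [0,2,3] + [0,1,3] − [0,1,2].
As a 10×5 matrix over Z this has rank 4, with invariant factors (1,1,1,1).

From H_k ≅ ker(∂_k) / im(∂_{k+1}) we obtain:

  H_0: rank C_0 − rank ∂_1 = 5 − 4 = 1, and the invariant factors of ∂_1 are all 1, so H_0 = Z.
  H_1: rank ker ∂_1 − rank ∂_2 = (10 − 4) − 6 = 0, and the invariant factors of ∂_2 are all 1, so H_1 = 0.
  H_2: rank ker ∂_2 − rank ∂_3 = (10 − 6) − 4 = 0, and the invariant factors of ∂_3 are all 1, so H_2 = 0.
  H_3: rank ker ∂_3 − rank ∂_4 = (5 − 4) − 0 = 1, and there is no ∂_4, so H_3 = Z.

H_0 ≅ Z,  H_1 = 0,  H_2 = 0,  H_3 ≅ Z.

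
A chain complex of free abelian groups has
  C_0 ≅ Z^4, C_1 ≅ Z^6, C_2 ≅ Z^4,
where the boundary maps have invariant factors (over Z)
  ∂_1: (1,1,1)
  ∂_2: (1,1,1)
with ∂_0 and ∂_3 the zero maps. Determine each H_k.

H_0: b_0 = 4 − 0 − 3 = 1; torsion from ∂_1 factors > 1: none. So H_0 = Z.
H_1: b_1 = 6 − 3 − 3 = 0; torsion from ∂_2 factors > 1: none. So H_1 = 0.
H_2: b_2 = 4 − 3 − 0 = 1; torsion from ∂_3 factors > 1: none. So H_2 = Z.

H_0 = Z,  H_1 = 0,  H_2 = Z.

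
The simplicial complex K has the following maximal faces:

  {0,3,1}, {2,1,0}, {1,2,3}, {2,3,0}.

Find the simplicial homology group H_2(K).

H_2 = Z.

Fix the vertex order 0 < 1 < 2 < 3 and write every simplex with vertices in increasing order. Then dim K = 2 and the simplices of K are:

  0-simplices (4): [0], [1], [2], [3]
  1-simplices (6): [0,1], [0,2], [0,3], [1,2], [1,3], [2,3]
  2-simplices (4): [0,1,2], [0,1,3], [0,2,3], [1,2,3]

giving chain groups C_0 ≅ Z^4, C_1 ≅ Z^6, C_2 ≅ Z^4.

∂_1: C_1 → C_0 sends each edge [p,q] (with p < q) to q − p. For instance
  ∂[0,2] = [2] − [0].
The resulting 4×6 matrix has rank 3, and its Smith normal form has invariant factors (1,1,1).

∂_2: C_2 → C_1 sends each 2-simplex [p,q,r] to [q,r] − [p,r] + [p,q]. For instance
  ∂[0,1,3] = [1,3] − [0,3] + [0,1],
  ∂[1,2,3] = [2,3] − [1,3] + [1,2].
As a 6×4 matrix over Z this has rank 3, with invariant factors (1,1,1).

Now H_k = ker ∂_k / im ∂_{k+1}, so:

  H_2: rank ker ∂_2 − rank ∂_3 = (4 − 3) − 0 = 1, and there is no ∂_3, so H_2 = Z.

(K is a triangulation of the 2-sphere S^2.)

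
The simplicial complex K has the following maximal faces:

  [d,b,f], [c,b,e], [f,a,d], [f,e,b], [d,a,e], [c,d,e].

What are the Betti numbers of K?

b_0 = 1, b_1 = 1, b_2 = 0.

Take the total order a < b < c < d < e < f on the vertex set. Then K (dimension 2) consists of the simplices:

  0-simplices (6): a, b, c, d, e, f
  1-simplices (12): ad, ae, af, bc, bd, be, bf, cd, ce, de, df, ef
  2-simplices (6): ade, adf, bce, bdf, bef, cde

Hence C_0 ≅ Z^6, C_1 ≅ Z^12, C_2 ≅ Z^6.

∂_1: C_1 → C_0 sends each edge [p,q] (with p < q) to q − p. For instance
  ∂ef = f − e.
This gives a 6×12 integer matrix of rank 5; reducing to Smith normal form yields diagonal entries (1,1,1,1,1).

∂_2: C_2 → C_1 sends each 2-simplex [p,q,r] to [q,r] − [p,r] + [p,q]. For instance
  ∂bdf = df − bf + bd,
  ∂ade = de − ae + ad.
The resulting 12×6 matrix has rank 6, and its Smith normal form has invariant factors (1,1,1,1,1,1).

Reading off H_k = ker ∂_k / im ∂_{k+1}:

  H_0: rank C_0 − rank ∂_1 = 6 − 5 = 1, and the invariant factors of ∂_1 are all 1, so H_0 ≅ Z.
  H_1: rank ker ∂_1 − rank ∂_2 = (12 − 5) − 6 = 1, and the invariant factors of ∂_2 are all 1, so H_1 ≅ Z.
  H_2: rank ker ∂_2 − rank ∂_3 = (6 − 6) − 0 = 0, and there is no ∂_3, so H_2 ≅ 0.

As a check, the Euler characteristic is 6 − 12 + 6 = 0, which agrees with 1 − 1 + 0 = 0.
(K is a triangulation of the cylinder S^1 x I.)

Hence the Betti numbers are b_0 = 1, b_1 = 1, b_2 = 0.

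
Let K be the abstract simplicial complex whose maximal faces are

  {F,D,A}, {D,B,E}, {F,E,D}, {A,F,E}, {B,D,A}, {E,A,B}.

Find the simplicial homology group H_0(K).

Take the total order A < B < D < E < F on the vertex set. Then K (dimension 2) consists of the simplices:

  0-simplices (5): A, B, D, E, F
  1-simplices (9): AB, AD, AE, AF, BD, BE, DE, DF, EF
  2-simplices (6): ABD, ABE, ADF, AEF, BDE, DEF

giving chain groups C_0 ≅ Z^5, C_1 ≅ Z^9, C_2 ≅ Z^6.

∂_1: C_1 → C_0 maps an edge to its endpoints' difference, ∂[p,q] = q − p. For instance
  ∂BD = D − B.
The resulting 5×9 matrix has rank 4, and its Smith normal form has invariant factors (1,1,1,1).

The boundary map ∂_2: C_2 → C_1 maps a triangle to the signed sum of its edges. For instance
  ∂AEF = EF − AF + AE,
  ∂DEF = EF − DF + DE.
The resulting 9×6 matrix has rank 5, and its Smith normal form has invariant factors (1,1,1,1,1).

Computing H_k = (kernel of ∂_k) / (image of ∂_{k+1}):

  H_0: rank C_0 − rank ∂_1 = 5 − 4 = 1, and the invariant factors of ∂_1 are all 1, so H_0 ≅ Z.

(K is a triangulation of the 2-sphere S^2.)

H_0 = Z.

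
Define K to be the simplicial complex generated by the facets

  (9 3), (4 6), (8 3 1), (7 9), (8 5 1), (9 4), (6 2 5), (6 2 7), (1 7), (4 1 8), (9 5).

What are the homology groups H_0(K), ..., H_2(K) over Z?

Fix the vertex order 1 < 2 < 3 < 4 < 5 < 6 < 7 < 8 < 9 and write every simplex with vertices in increasing order. Then dim K = 2 and the simplices of K are:

  0-simplices (9): [1], [2], [3], [4], [5], [6], [7], [8], [9]
  1-simplices (18): [1,3], [1,4], [1,5], [1,7], [1,8], [2,5], [2,6], [2,7], [3,8], [3,9], [4,6], [4,8], [4,9], [5,6], [5,8], [5,9], [6,7], [7,9]
  2-simplices (5): [1,3,8], [1,4,8], [1,5,8], [2,5,6], [2,6,7]

Hence C_0 ≅ Z^9, C_1 ≅ Z^18, C_2 ≅ Z^5.

Boundary ∂_1: C_1 → C_0 is given by ∂[p,q] = [q] − [p].
The resulting 9×18 matrix has rank 8, and its Smith normal form has invariant factors (1,1,1,1,1,1,1,1).

Boundary ∂_2: C_2 → C_1 sends each 2-simplex [p,q,r] to [q,r] − [p,r] + [p,q]. For instance
  ∂[2,5,6] = [5,6] − [2,6] + [2,5],
  ∂[2,6,7] = [6,7] − [2,7] + [2,6].
As a 18×5 matrix over Z this has rank 5, with invariant factors (1,1,1,1,1).

Reading off H_k = ker ∂_k / im ∂_{k+1}:

  H_0: rank C_0 − rank ∂_1 = 9 − 8 = 1, and the invariant factors of ∂_1 are all 1, so H_0 = Z.
  H_1: rank ker ∂_1 − rank ∂_2 = (18 − 8) − 5 = 5, and the invariant factors of ∂_2 are all 1, so H_1 = Z^5.
  H_2: rank ker ∂_2 − rank ∂_3 = (5 − 5) − 0 = 0, and there is no ∂_3, so H_2 = 0.

H_0 = Z,  H_1 = Z^5,  H_2 = 0.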